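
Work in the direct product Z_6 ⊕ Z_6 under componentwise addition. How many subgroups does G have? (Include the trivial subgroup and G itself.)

30

|G| = 36, so by Lagrange every subgroup order divides 36. Divisors: 1, 2, 3, 4, 6, 9, 12, 18, 36.
Subgroups by order — order 1: 1; order 2: 3; order 3: 4; order 4: 1; order 6: 12; order 9: 1; order 12: 4; order 18: 3; order 36: 1.
Total: 1 + 3 + 4 + 1 + 12 + 1 + 4 + 3 + 1 = 30.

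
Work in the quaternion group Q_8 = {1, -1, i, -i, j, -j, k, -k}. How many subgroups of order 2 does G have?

|G| = 8 and 2 | 8, so subgroups of order 2 are possible by Lagrange.
The subgroups of order 2 are: {1, -1}.
So G has 1 subgroup of order 2.

1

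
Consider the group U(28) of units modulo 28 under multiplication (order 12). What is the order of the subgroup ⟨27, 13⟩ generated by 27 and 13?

|⟨27⟩| = 2 and |⟨13⟩| = 2, so |H| is a multiple of lcm(2, 2) = 2 and divides |G| = 12.
Closing under the operation: H = {1, 13, 15, 27}, so |H| = 4.

4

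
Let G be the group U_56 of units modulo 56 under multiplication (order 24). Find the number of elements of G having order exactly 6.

Enumerating element orders in G gives 14 elements of order 6.

14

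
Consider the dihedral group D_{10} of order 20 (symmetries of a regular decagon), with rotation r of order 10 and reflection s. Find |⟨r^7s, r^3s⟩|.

10

|⟨r^7s⟩| = 2 and |⟨r^3s⟩| = 2, so |H| is a multiple of lcm(2, 2) = 2 and divides |G| = 20.
Closing under the operation: H = {e, r^2, r^4, r^6, r^8, rs, r^3s, r^5s, r^7s, r^9s}, so |H| = 10.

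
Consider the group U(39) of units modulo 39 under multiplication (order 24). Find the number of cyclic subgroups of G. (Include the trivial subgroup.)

12

Each element a generates a cyclic subgroup ⟨a⟩; distinct elements may generate the same one (a cyclic group of order d has φ(d) generators).
Cyclic subgroups by order — order 1: 1; order 2: 3; order 3: 1; order 4: 2; order 6: 3; order 12: 2.
Total: 12.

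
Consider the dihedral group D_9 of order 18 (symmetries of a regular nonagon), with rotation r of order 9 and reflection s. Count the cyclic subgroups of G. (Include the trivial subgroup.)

Group the elements of G by the cyclic subgroup they generate; each cyclic subgroup of order d accounts for φ(d) elements.
Cyclic subgroups by order — order 1: 1; order 2: 9; order 3: 1; order 9: 1.
Total: 12.

12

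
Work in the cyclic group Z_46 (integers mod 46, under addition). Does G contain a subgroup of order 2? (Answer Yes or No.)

2 | 46. A subgroup of order 2 is {0, 23}.

Yes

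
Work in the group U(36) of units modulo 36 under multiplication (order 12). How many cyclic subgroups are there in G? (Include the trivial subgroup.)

Each element a generates a cyclic subgroup ⟨a⟩; distinct elements may generate the same one (a cyclic group of order d has φ(d) generators).
Cyclic subgroups by order — order 1: 1; order 2: 3; order 3: 1; order 6: 3.
Total: 8.

8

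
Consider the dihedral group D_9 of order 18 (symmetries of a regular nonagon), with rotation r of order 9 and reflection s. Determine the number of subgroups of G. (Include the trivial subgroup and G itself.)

|G| = 18, so by Lagrange every subgroup order divides 18. Divisors: 1, 2, 3, 6, 9, 18.
Subgroups by order — order 1: 1; order 2: 9; order 3: 1; order 6: 3; order 9: 1; order 18: 1.
Total: 1 + 9 + 1 + 3 + 1 + 1 = 16.

16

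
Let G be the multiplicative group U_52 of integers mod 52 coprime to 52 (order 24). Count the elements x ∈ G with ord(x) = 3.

2

The elements of order 3 are: 9, 29.
That's 2.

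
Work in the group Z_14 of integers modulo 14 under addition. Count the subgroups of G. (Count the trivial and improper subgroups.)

Subgroups of the cyclic group Z_14 correspond bijectively to divisors of 14.
Divisors of 14: 1, 2, 7, 14.
So Z_14 has 4 subgroups.

4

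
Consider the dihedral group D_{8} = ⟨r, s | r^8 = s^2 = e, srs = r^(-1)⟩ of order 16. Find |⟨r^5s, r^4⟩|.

4

|⟨r^5s⟩| = 2 and |⟨r^4⟩| = 2, so |H| is a multiple of lcm(2, 2) = 2 and divides |G| = 16.
Closing under the operation: H = {e, r^4, rs, r^5s}, so |H| = 4.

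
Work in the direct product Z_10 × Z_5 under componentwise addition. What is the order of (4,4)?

The order of (4,4) in Z_10 × Z_5 is lcm(ord(4) in Z_10, ord(4) in Z_5).
ord(4) = 5 and ord(4) = 5, so |⟨(4,4)⟩| = lcm(5, 5) = 5.

5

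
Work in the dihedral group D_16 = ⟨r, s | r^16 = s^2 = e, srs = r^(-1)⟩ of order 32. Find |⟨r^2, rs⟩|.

16

|⟨r^2⟩| = 8 and |⟨rs⟩| = 2, so |H| is a multiple of lcm(8, 2) = 8 and divides |G| = 32.
Closing under the operation: H = {e, r^2, r^4, r^6, r^8, r^10, r^12, r^14, rs, r^3s, r^5s, r^7s, r^9s, r^11s, r^13s, r^15s}, so |H| = 16.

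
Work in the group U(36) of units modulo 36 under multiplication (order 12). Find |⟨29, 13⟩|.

|⟨29⟩| = 6 and |⟨13⟩| = 3, so |H| is a multiple of lcm(6, 3) = 6 and divides |G| = 12.
Closing under the operation: H = {1, 5, 13, 17, 25, 29}, so |H| = 6.

6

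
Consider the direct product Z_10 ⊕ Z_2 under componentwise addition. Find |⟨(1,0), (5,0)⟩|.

|⟨(1,0)⟩| = 10 and |⟨(5,0)⟩| = 2, so |H| is a multiple of lcm(10, 2) = 10 and divides |G| = 20.
Closing under the operation: H = {(0,0), (1,0), (2,0), (3,0), (4,0), (5,0), (6,0), (7,0), (8,0), (9,0)}, so |H| = 10.

10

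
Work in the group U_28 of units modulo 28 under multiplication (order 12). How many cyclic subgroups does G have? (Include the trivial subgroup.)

8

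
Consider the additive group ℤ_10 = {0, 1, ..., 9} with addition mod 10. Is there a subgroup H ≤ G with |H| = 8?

No

8 does not divide |G| = 10, so by Lagrange no subgroup of order 8 exists.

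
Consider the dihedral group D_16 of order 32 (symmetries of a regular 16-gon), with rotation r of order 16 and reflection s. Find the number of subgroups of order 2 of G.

17

|G| = 32 and 2 | 32, so subgroups of order 2 are possible by Lagrange.
The subgroups of order 2 are: {e, r^10s}; {e, r^11s}; {e, r^12s}; {e, r^13s}; … (17 in all).
So G has 17 subgroups of order 2.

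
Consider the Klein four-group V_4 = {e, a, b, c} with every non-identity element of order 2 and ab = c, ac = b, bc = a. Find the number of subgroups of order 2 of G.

|G| = 4 and 2 | 4, so subgroups of order 2 are possible by Lagrange.
The subgroups of order 2 are: {e, a}; {e, b}; {e, c}.
So G has 3 subgroups of order 2.

3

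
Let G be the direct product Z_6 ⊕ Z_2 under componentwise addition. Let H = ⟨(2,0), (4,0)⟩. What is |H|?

3

|⟨(2,0)⟩| = 3 and |⟨(4,0)⟩| = 3, so |H| is a multiple of lcm(3, 3) = 3 and divides |G| = 12.
Closing under the operation: H = {(0,0), (2,0), (4,0)}, so |H| = 3.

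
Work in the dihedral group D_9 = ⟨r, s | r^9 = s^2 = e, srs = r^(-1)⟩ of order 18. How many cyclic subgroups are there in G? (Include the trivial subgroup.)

12

Group the elements of G by the cyclic subgroup they generate; each cyclic subgroup of order d accounts for φ(d) elements.
Cyclic subgroups by order — order 1: 1; order 2: 9; order 3: 1; order 9: 1.
Total: 12.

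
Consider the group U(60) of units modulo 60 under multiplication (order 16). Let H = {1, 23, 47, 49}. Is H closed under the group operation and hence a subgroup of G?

Yes

|H| = 4 divides |G| = 16, consistent with Lagrange.
H contains the identity, every element's inverse is in H, and H is closed under ·: it is a subgroup.
In fact H = ⟨47⟩.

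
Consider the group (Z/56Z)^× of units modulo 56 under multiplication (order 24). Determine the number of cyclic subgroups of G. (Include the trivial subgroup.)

Group the elements of G by the cyclic subgroup they generate; each cyclic subgroup of order d accounts for φ(d) elements.
Cyclic subgroups by order — order 1: 1; order 2: 7; order 3: 1; order 6: 7.
Total: 16.

16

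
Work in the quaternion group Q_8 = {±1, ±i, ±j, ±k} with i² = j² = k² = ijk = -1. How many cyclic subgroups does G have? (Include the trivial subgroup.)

5

Each element a generates a cyclic subgroup ⟨a⟩; distinct elements may generate the same one (a cyclic group of order d has φ(d) generators).
Cyclic subgroups by order — order 1: 1; order 2: 1; order 4: 3.
Total: 5.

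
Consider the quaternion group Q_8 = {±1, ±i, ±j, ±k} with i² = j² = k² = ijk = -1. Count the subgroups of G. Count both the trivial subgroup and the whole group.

6

|G| = 8, so by Lagrange every subgroup order divides 8. Divisors: 1, 2, 4, 8.
Subgroups by order — order 1: 1; order 2: 1; order 4: 3; order 8: 1.
Total: 1 + 1 + 3 + 1 = 6.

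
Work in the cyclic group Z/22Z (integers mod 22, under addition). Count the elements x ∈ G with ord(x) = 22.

10

In a cyclic group of order 22, the number of elements of order d (for d | 22) is φ(d).
φ(22) = 10.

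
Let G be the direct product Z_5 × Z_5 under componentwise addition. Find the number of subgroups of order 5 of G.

6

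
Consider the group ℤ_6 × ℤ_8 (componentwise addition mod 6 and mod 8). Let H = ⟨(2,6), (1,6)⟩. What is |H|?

|⟨(2,6)⟩| = 12 and |⟨(1,6)⟩| = 12, so |H| is a multiple of lcm(12, 12) = 12 and divides |G| = 48.
Closing under the operation: H = {(0,0), (0,2), (0,4), (0,6), (1,0), (1,2), (1,4), (1,6), (2,0), (2,2), (2,4), (2,6), (3,0), (3,2), (3,4), (3,6), (4,0), (4,2), (4,4), (4,6), (5,0), (5,2), (5,4), (5,6)}, so |H| = 24.

24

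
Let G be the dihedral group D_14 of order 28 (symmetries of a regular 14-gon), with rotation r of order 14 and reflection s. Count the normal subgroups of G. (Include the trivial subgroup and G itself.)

7

G has 28 subgroups. Checking conjugation-invariance by order — order 1: 1/1 normal; order 2: 1/15 normal; order 4: 0/7 normal; order 7: 1/1 normal; order 14: 3/3 normal; order 28: 1/1 normal.
Total normal subgroups: 7.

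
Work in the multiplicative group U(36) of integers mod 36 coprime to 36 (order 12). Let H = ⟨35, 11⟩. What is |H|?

|⟨35⟩| = 2 and |⟨11⟩| = 6, so |H| is a multiple of lcm(2, 6) = 6 and divides |G| = 12.
Closing under the operation: H = {1, 11, 13, 23, 25, 35}, so |H| = 6.

6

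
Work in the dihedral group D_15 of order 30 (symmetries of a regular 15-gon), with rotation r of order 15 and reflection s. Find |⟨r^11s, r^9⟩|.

10

|⟨r^11s⟩| = 2 and |⟨r^9⟩| = 5, so |H| is a multiple of lcm(2, 5) = 10 and divides |G| = 30.
Closing under the operation: H = {e, r^3, r^6, r^9, r^12, r^2s, r^5s, r^8s, r^11s, r^14s}, so |H| = 10.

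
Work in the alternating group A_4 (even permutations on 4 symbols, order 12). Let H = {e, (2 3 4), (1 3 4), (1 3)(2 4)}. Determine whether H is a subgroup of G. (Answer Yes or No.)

(1 3 4) ∈ H but its inverse (1 4 3) ∉ H, so H is not a subgroup.

No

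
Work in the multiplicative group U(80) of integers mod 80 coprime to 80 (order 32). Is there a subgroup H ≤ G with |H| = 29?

No

29 does not divide |G| = 32, so by Lagrange no subgroup of order 29 exists.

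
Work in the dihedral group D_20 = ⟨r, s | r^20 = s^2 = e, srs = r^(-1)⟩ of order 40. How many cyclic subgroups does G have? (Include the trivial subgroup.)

Each element a generates a cyclic subgroup ⟨a⟩; distinct elements may generate the same one (a cyclic group of order d has φ(d) generators).
Cyclic subgroups by order — order 1: 1; order 2: 21; order 4: 1; order 5: 1; order 10: 1; order 20: 1.
Total: 26.

26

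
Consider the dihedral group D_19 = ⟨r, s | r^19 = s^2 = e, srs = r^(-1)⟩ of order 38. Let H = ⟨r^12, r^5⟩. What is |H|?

|⟨r^12⟩| = 19 and |⟨r^5⟩| = 19, so |H| is a multiple of lcm(19, 19) = 19 and divides |G| = 38.
Closing under the operation: H = {e, r, r^2, r^3, r^4, r^5, r^6, r^7, r^8, r^9, r^10, r^11, r^12, r^13, r^14, r^15, r^16, r^17, r^18}, so |H| = 19.

19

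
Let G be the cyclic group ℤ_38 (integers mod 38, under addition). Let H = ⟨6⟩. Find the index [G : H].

2

|⟨6⟩| = 19 and |G| = 38.
By Lagrange, [G : H] = |G|/|H| = 38/19 = 2.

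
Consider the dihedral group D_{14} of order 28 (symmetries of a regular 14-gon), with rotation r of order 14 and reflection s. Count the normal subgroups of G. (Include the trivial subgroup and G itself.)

7

G has 28 subgroups. Checking conjugation-invariance by order — order 1: 1/1 normal; order 2: 1/15 normal; order 4: 0/7 normal; order 7: 1/1 normal; order 14: 3/3 normal; order 28: 1/1 normal.
Total normal subgroups: 7.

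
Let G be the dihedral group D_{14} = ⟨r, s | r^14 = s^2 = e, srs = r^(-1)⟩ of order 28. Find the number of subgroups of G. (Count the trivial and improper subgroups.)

|G| = 28, so by Lagrange every subgroup order divides 28. Divisors: 1, 2, 4, 7, 14, 28.
Subgroups by order — order 1: 1; order 2: 15; order 4: 7; order 7: 1; order 14: 3; order 28: 1.
Total: 1 + 15 + 7 + 1 + 3 + 1 = 28.

28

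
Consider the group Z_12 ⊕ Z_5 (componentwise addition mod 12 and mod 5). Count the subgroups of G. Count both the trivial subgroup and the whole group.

12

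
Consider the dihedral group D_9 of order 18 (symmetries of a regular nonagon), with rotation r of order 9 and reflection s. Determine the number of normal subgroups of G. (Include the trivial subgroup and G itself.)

4

G has 16 subgroups. Checking conjugation-invariance by order — order 1: 1/1 normal; order 2: 0/9 normal; order 3: 1/1 normal; order 6: 0/3 normal; order 9: 1/1 normal; order 18: 1/1 normal.
Total normal subgroups: 4.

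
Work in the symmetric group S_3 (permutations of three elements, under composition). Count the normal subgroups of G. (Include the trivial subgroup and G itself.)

3

G has 6 subgroups. Checking conjugation-invariance by order — order 1: 1/1 normal; order 2: 0/3 normal; order 3: 1/1 normal; order 6: 1/1 normal.
Total normal subgroups: 3.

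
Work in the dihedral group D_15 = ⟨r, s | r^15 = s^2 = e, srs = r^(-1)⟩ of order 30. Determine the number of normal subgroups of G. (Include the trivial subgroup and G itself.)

5

G has 28 subgroups. Checking conjugation-invariance by order — order 1: 1/1 normal; order 2: 0/15 normal; order 3: 1/1 normal; order 5: 1/1 normal; order 6: 0/5 normal; order 10: 0/3 normal; order 15: 1/1 normal; order 30: 1/1 normal.
Total normal subgroups: 5.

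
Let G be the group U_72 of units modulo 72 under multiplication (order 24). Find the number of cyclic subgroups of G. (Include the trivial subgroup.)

16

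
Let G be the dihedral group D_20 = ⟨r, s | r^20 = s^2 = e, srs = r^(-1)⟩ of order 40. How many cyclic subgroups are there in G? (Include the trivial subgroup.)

Group the elements of G by the cyclic subgroup they generate; each cyclic subgroup of order d accounts for φ(d) elements.
Cyclic subgroups by order — order 1: 1; order 2: 21; order 4: 1; order 5: 1; order 10: 1; order 20: 1.
Total: 26.

26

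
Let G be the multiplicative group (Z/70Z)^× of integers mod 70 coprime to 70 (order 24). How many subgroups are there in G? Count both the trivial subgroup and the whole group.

|G| = 24, so by Lagrange every subgroup order divides 24. Divisors: 1, 2, 3, 4, 6, 8, 12, 24.
Subgroups by order — order 1: 1; order 2: 3; order 3: 1; order 4: 3; order 6: 3; order 8: 1; order 12: 3; order 24: 1.
Total: 1 + 3 + 1 + 3 + 3 + 1 + 3 + 1 = 16.

16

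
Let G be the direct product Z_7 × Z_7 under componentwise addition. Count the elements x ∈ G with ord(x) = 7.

An element (a,b) has order lcm(ord(a), ord(b)); count pairs with lcm equal to 7.
Enumerating gives 48 such elements.

48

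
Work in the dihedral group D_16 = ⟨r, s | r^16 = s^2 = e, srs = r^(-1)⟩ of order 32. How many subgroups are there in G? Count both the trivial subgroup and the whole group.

36

|G| = 32, so by Lagrange every subgroup order divides 32. Divisors: 1, 2, 4, 8, 16, 32.
Subgroups by order — order 1: 1; order 2: 17; order 4: 9; order 8: 5; order 16: 3; order 32: 1.
Total: 1 + 17 + 9 + 5 + 3 + 1 = 36.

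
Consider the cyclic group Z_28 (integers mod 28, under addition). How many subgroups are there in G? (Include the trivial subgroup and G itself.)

6

A cyclic group of order 28 has exactly one subgroup for each divisor of 28.
Divisors of 28: 1, 2, 4, 7, 14, 28.
So Z_28 has 6 subgroups.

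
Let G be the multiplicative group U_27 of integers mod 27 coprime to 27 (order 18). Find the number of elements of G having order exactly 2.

The elements of order 2 are: 26.
That's 1.

1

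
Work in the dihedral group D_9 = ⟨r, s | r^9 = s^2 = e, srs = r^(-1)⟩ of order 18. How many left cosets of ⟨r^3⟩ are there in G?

6

|⟨r^3⟩| = 3 and |G| = 18.
By Lagrange, [G : H] = |G|/|H| = 18/3 = 6.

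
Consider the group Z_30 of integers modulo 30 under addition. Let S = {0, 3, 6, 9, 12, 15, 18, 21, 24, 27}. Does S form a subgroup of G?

Yes

|S| = 10 divides |G| = 30, consistent with Lagrange.
S contains the identity, every element's inverse is in S, and S is closed under +: it is a subgroup.
In fact S = ⟨3⟩.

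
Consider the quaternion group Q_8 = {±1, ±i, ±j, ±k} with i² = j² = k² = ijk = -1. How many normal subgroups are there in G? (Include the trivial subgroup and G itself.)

G has 6 subgroups. Checking conjugation-invariance by order — order 1: 1/1 normal; order 2: 1/1 normal; order 4: 3/3 normal; order 8: 1/1 normal.
Total normal subgroups: 6.

6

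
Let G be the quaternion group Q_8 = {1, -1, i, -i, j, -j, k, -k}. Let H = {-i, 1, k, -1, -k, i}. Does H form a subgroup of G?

No

|H| = 6 does not divide |G| = 8, so by Lagrange H is not a subgroup.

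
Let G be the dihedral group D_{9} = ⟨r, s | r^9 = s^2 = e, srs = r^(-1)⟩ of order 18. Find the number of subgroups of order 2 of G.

|G| = 18 and 2 | 18, so subgroups of order 2 are possible by Lagrange.
The subgroups of order 2 are: {e, r^2s}; {e, r^3s}; {e, r^4s}; {e, r^5s}; … (9 in all).
So G has 9 subgroups of order 2.

9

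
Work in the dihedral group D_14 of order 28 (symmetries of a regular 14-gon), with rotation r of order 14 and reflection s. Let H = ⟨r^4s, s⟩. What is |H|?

14

|⟨r^4s⟩| = 2 and |⟨s⟩| = 2, so |H| is a multiple of lcm(2, 2) = 2 and divides |G| = 28.
Closing under the operation: H = {e, r^2, r^4, r^6, r^8, r^10, r^12, s, r^2s, r^4s, r^6s, r^8s, r^10s, r^12s}, so |H| = 14.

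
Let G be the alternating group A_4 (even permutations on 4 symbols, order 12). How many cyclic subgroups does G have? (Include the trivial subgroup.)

8

A cyclic subgroup of order d is generated by each of its φ(d) elements of order d, so the cyclic subgroups of order d number (#elements of order d)/φ(d).
Cyclic subgroups by order — order 1: 1; order 2: 3; order 3: 4.
Total: 8.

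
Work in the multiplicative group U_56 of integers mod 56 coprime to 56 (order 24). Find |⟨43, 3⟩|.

|⟨43⟩| = 2 and |⟨3⟩| = 6, so |H| is a multiple of lcm(2, 6) = 6 and divides |G| = 24.
Closing under the operation: H = {1, 3, 9, 11, 17, 19, 25, 27, 33, 41, 43, 51}, so |H| = 12.

12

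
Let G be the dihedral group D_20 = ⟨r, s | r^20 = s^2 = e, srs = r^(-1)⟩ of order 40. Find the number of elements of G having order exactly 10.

The elements of order 10 are: r^2, r^6, r^14, r^18.
That's 4.

4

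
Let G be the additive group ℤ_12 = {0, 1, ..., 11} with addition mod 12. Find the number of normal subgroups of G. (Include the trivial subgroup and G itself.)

G is abelian, so every subgroup is normal.
G has 6 subgroups in total, hence 6 normal subgroups.

6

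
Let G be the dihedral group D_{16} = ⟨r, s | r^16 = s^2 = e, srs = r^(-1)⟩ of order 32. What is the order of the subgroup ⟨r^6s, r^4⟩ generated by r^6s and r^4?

8

|⟨r^6s⟩| = 2 and |⟨r^4⟩| = 4, so |H| is a multiple of lcm(2, 4) = 4 and divides |G| = 32.
Closing under the operation: H = {e, r^4, r^8, r^12, r^2s, r^6s, r^10s, r^14s}, so |H| = 8.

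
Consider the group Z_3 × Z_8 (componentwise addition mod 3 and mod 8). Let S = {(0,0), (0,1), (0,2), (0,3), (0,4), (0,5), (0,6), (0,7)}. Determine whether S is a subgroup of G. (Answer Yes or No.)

Yes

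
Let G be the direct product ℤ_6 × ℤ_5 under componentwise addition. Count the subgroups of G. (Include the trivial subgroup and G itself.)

8

|G| = 30, so by Lagrange every subgroup order divides 30. Divisors: 1, 2, 3, 5, 6, 10, 15, 30.
Subgroups by order — order 1: 1; order 2: 1; order 3: 1; order 5: 1; order 6: 1; order 10: 1; order 15: 1; order 30: 1.
Total: 1 + 1 + 1 + 1 + 1 + 1 + 1 + 1 = 8.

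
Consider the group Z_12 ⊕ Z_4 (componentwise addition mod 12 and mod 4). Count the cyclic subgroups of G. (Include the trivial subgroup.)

20

Group the elements of G by the cyclic subgroup they generate; each cyclic subgroup of order d accounts for φ(d) elements.
Cyclic subgroups by order — order 1: 1; order 2: 3; order 3: 1; order 4: 6; order 6: 3; order 12: 6.
Total: 20.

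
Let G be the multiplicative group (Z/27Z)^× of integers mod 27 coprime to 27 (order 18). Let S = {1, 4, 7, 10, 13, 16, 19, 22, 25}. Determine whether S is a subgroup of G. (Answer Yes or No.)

Yes

|S| = 9 divides |G| = 18, consistent with Lagrange.
S contains the identity, every element's inverse is in S, and S is closed under ·: it is a subgroup.
In fact S = ⟨4⟩.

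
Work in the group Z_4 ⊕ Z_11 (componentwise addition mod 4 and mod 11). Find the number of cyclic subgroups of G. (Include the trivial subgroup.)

Each element a generates a cyclic subgroup ⟨a⟩; distinct elements may generate the same one (a cyclic group of order d has φ(d) generators).
Cyclic subgroups by order — order 1: 1; order 2: 1; order 4: 1; order 11: 1; order 22: 1; order 44: 1.
Total: 6.

6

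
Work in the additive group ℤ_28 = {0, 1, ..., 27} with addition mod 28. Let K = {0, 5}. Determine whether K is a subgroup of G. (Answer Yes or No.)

5 ∈ K but its inverse 23 ∉ K, so K is not a subgroup.

No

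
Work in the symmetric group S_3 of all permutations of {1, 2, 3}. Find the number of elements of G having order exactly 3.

The elements of order 3 are: (1 2 3), (1 3 2).
That's 2.

2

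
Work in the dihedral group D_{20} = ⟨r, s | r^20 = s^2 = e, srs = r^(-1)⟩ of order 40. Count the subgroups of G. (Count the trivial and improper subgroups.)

|G| = 40, so by Lagrange every subgroup order divides 40. Divisors: 1, 2, 4, 5, 8, 10, 20, 40.
Subgroups by order — order 1: 1; order 2: 21; order 4: 11; order 5: 1; order 8: 5; order 10: 5; order 20: 3; order 40: 1.
Total: 1 + 21 + 11 + 1 + 5 + 5 + 3 + 1 = 48.

48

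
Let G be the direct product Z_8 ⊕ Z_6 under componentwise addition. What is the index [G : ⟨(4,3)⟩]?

24

|⟨(4,3)⟩| = 2 and |G| = 48.
By Lagrange, [G : H] = |G|/|H| = 48/2 = 24.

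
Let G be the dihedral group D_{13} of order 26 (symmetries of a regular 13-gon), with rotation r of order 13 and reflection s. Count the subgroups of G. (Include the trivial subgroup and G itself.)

16

|G| = 26, so by Lagrange every subgroup order divides 26. Divisors: 1, 2, 13, 26.
Subgroups by order — order 1: 1; order 2: 13; order 13: 1; order 26: 1.
Total: 1 + 13 + 1 + 1 = 16.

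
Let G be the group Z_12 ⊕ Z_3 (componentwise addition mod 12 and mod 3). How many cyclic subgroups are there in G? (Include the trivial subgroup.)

15

A cyclic subgroup of order d is generated by each of its φ(d) elements of order d, so the cyclic subgroups of order d number (#elements of order d)/φ(d).
Cyclic subgroups by order — order 1: 1; order 2: 1; order 3: 4; order 4: 1; order 6: 4; order 12: 4.
Total: 15.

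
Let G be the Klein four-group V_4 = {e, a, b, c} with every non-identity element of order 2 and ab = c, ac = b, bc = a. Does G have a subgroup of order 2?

2 | 4. A subgroup of order 2 is {e, a}.

Yes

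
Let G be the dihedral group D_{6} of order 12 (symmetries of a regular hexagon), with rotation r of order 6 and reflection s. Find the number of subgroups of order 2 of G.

|G| = 12 and 2 | 12, so subgroups of order 2 are possible by Lagrange.
The subgroups of order 2 are: {e, r^2s}; {e, r^3}; {e, r^3s}; {e, r^4s}; … (7 in all).
So G has 7 subgroups of order 2.

7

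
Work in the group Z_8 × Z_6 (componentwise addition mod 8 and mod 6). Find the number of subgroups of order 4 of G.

3

|G| = 48 and 4 | 48, so subgroups of order 4 are possible by Lagrange.
The subgroups of order 4 are: {(0,0), (0,3), (4,0), (4,3)}; {(0,0), (2,0), (4,0), (6,0)}; {(0,0), (2,3), (4,0), (6,3)}.
So G has 3 subgroups of order 4.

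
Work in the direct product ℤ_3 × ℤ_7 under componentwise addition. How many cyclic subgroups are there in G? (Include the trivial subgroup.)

Group the elements of G by the cyclic subgroup they generate; each cyclic subgroup of order d accounts for φ(d) elements.
Cyclic subgroups by order — order 1: 1; order 3: 1; order 7: 1; order 21: 1.
Total: 4.

4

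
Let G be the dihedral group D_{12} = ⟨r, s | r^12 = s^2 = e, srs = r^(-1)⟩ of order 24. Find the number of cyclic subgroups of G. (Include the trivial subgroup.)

18

Each element a generates a cyclic subgroup ⟨a⟩; distinct elements may generate the same one (a cyclic group of order d has φ(d) generators).
Cyclic subgroups by order — order 1: 1; order 2: 13; order 3: 1; order 4: 1; order 6: 1; order 12: 1.
Total: 18.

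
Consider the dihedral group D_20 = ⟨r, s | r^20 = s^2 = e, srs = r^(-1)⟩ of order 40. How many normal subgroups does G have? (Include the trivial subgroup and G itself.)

9

G has 48 subgroups. Checking conjugation-invariance by order — order 1: 1/1 normal; order 2: 1/21 normal; order 4: 1/11 normal; order 5: 1/1 normal; order 8: 0/5 normal; order 10: 1/5 normal; order 20: 3/3 normal; order 40: 1/1 normal.
Total normal subgroups: 9.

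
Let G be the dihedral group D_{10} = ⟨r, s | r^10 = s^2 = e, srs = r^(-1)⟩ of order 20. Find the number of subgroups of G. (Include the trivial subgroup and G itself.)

|G| = 20, so by Lagrange every subgroup order divides 20. Divisors: 1, 2, 4, 5, 10, 20.
Subgroups by order — order 1: 1; order 2: 11; order 4: 5; order 5: 1; order 10: 3; order 20: 1.
Total: 1 + 11 + 5 + 1 + 3 + 1 = 22.

22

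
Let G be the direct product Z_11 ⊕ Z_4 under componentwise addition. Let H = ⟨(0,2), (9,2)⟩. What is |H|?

22

|⟨(0,2)⟩| = 2 and |⟨(9,2)⟩| = 22, so |H| is a multiple of lcm(2, 22) = 22 and divides |G| = 44.
Closing under the operation: H = {(0,0), (0,2), (1,0), (1,2), (2,0), (2,2), (3,0), (3,2), (4,0), (4,2), (5,0), (5,2), (6,0), (6,2), (7,0), (7,2), (8,0), (8,2), (9,0), (9,2), (10,0), (10,2)}, so |H| = 22.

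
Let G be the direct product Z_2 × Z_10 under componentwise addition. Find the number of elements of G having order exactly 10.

12

An element (a,b) has order lcm(ord(a), ord(b)); count pairs with lcm equal to 10.
Enumerating gives 12 such elements.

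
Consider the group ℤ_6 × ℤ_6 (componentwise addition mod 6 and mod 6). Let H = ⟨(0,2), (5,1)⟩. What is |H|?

18

|⟨(0,2)⟩| = 3 and |⟨(5,1)⟩| = 6, so |H| is a multiple of lcm(3, 6) = 6 and divides |G| = 36.
Closing under the operation: H = {(0,0), (0,2), (0,4), (1,1), (1,3), (1,5), (2,0), (2,2), (2,4), (3,1), (3,3), (3,5), (4,0), (4,2), (4,4), (5,1), (5,3), (5,5)}, so |H| = 18.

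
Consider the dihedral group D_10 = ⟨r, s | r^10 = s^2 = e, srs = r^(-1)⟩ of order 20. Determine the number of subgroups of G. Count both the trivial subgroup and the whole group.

22

|G| = 20, so by Lagrange every subgroup order divides 20. Divisors: 1, 2, 4, 5, 10, 20.
Subgroups by order — order 1: 1; order 2: 11; order 4: 5; order 5: 1; order 10: 3; order 20: 1.
Total: 1 + 11 + 5 + 1 + 3 + 1 = 22.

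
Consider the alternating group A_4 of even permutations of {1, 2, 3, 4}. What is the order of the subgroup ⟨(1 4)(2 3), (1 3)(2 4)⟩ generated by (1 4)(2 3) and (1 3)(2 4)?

4

|⟨(1 4)(2 3)⟩| = 2 and |⟨(1 3)(2 4)⟩| = 2, so |H| is a multiple of lcm(2, 2) = 2 and divides |G| = 12.
Closing under the operation: H = {e, (1 2)(3 4), (1 3)(2 4), (1 4)(2 3)}, so |H| = 4.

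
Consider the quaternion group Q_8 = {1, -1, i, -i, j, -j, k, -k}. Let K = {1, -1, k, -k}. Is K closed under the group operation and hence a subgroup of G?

|K| = 4 divides |G| = 8, consistent with Lagrange.
K contains the identity, every element's inverse is in K, and K is closed under ·: it is a subgroup.
In fact K = ⟨-k⟩.

Yes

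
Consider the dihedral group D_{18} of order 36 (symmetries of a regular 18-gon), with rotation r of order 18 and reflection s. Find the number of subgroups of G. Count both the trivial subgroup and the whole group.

|G| = 36, so by Lagrange every subgroup order divides 36. Divisors: 1, 2, 3, 4, 6, 9, 12, 18, 36.
Subgroups by order — order 1: 1; order 2: 19; order 3: 1; order 4: 9; order 6: 7; order 9: 1; order 12: 3; order 18: 3; order 36: 1.
Total: 1 + 19 + 1 + 9 + 7 + 1 + 3 + 3 + 1 = 45.

45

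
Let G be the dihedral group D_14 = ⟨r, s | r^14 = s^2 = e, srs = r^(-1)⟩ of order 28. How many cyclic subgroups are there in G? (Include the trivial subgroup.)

A cyclic subgroup of order d is generated by each of its φ(d) elements of order d, so the cyclic subgroups of order d number (#elements of order d)/φ(d).
Cyclic subgroups by order — order 1: 1; order 2: 15; order 7: 1; order 14: 1.
Total: 18.

18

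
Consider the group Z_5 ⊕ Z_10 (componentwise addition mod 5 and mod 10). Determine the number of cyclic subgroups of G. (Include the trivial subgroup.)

14

Group the elements of G by the cyclic subgroup they generate; each cyclic subgroup of order d accounts for φ(d) elements.
Cyclic subgroups by order — order 1: 1; order 2: 1; order 5: 6; order 10: 6.
Total: 14.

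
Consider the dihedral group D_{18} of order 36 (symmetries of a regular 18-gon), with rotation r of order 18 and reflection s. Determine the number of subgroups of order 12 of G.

3

|G| = 36 and 12 | 36, so subgroups of order 12 are possible by Lagrange.
The subgroups of order 12 are: {e, r^3, r^6, r^9, r^12, r^15, rs, r^4s, r^7s, r^10s, r^13s, r^16s}; {e, r^3, r^6, r^9, r^12, r^15, r^2s, r^5s, r^8s, r^11s, r^14s, r^17s}; {e, r^3, r^6, r^9, r^12, r^15, s, r^3s, r^6s, r^9s, r^12s, r^15s}.
So G has 3 subgroups of order 12.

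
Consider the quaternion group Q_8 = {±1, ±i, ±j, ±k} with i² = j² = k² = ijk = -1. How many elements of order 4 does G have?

6

The elements of order 4 are: i, -i, j, -j, k, -k.
That's 6.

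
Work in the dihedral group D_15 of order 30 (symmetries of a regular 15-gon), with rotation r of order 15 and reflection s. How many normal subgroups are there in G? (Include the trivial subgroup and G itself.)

5

G has 28 subgroups. Checking conjugation-invariance by order — order 1: 1/1 normal; order 2: 0/15 normal; order 3: 1/1 normal; order 5: 1/1 normal; order 6: 0/5 normal; order 10: 0/3 normal; order 15: 1/1 normal; order 30: 1/1 normal.
Total normal subgroups: 5.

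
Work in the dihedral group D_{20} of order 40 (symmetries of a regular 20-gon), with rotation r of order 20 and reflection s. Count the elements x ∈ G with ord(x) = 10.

4

The elements of order 10 are: r^2, r^6, r^14, r^18.
That's 4.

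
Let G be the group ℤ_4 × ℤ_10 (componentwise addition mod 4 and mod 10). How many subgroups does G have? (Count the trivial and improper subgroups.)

16

|G| = 40, so by Lagrange every subgroup order divides 40. Divisors: 1, 2, 4, 5, 8, 10, 20, 40.
Subgroups by order — order 1: 1; order 2: 3; order 4: 3; order 5: 1; order 8: 1; order 10: 3; order 20: 3; order 40: 1.
Total: 1 + 3 + 3 + 1 + 1 + 3 + 3 + 1 = 16.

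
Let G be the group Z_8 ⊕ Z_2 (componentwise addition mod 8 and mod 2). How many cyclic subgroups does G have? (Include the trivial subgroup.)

Each element a generates a cyclic subgroup ⟨a⟩; distinct elements may generate the same one (a cyclic group of order d has φ(d) generators).
Cyclic subgroups by order — order 1: 1; order 2: 3; order 4: 2; order 8: 2.
Total: 8.

8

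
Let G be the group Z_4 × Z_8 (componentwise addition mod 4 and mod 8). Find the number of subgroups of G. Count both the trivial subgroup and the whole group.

|G| = 32, so by Lagrange every subgroup order divides 32. Divisors: 1, 2, 4, 8, 16, 32.
Subgroups by order — order 1: 1; order 2: 3; order 4: 7; order 8: 7; order 16: 3; order 32: 1.
Total: 1 + 3 + 7 + 7 + 3 + 1 = 22.

22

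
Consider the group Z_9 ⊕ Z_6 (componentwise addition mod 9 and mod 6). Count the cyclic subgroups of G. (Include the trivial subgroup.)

16

Group the elements of G by the cyclic subgroup they generate; each cyclic subgroup of order d accounts for φ(d) elements.
Cyclic subgroups by order — order 1: 1; order 2: 1; order 3: 4; order 6: 4; order 9: 3; order 18: 3.
Total: 16.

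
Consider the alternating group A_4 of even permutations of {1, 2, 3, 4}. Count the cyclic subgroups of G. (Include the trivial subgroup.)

8

Group the elements of G by the cyclic subgroup they generate; each cyclic subgroup of order d accounts for φ(d) elements.
Cyclic subgroups by order — order 1: 1; order 2: 3; order 3: 4.
Total: 8.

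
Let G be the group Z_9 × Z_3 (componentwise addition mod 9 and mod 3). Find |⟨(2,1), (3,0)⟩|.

|⟨(2,1)⟩| = 9 and |⟨(3,0)⟩| = 3, so |H| is a multiple of lcm(9, 3) = 9 and divides |G| = 27.
Closing under the operation: H = {(0,0), (1,2), (2,1), (3,0), (4,2), (5,1), (6,0), (7,2), (8,1)}, so |H| = 9.

9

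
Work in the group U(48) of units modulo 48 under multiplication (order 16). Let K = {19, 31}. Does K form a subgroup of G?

The identity 1 ∉ K, so K is not a subgroup.

No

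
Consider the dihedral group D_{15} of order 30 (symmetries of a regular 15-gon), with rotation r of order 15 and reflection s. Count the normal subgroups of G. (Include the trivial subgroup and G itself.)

G has 28 subgroups. Checking conjugation-invariance by order — order 1: 1/1 normal; order 2: 0/15 normal; order 3: 1/1 normal; order 5: 1/1 normal; order 6: 0/5 normal; order 10: 0/3 normal; order 15: 1/1 normal; order 30: 1/1 normal.
Total normal subgroups: 5.

5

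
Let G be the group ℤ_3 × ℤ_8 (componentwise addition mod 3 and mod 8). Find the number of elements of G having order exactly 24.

An element (a,b) has order lcm(ord(a), ord(b)); count pairs with lcm equal to 24.
Enumerating gives 8 such elements.

8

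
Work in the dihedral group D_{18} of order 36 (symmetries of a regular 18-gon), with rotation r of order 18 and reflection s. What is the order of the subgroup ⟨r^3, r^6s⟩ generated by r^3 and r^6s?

|⟨r^3⟩| = 6 and |⟨r^6s⟩| = 2, so |H| is a multiple of lcm(6, 2) = 6 and divides |G| = 36.
Closing under the operation: H = {e, r^3, r^6, r^9, r^12, r^15, s, r^3s, r^6s, r^9s, r^12s, r^15s}, so |H| = 12.

12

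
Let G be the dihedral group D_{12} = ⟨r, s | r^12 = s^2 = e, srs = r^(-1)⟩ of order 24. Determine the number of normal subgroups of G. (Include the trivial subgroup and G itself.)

9

G has 34 subgroups. Checking conjugation-invariance by order — order 1: 1/1 normal; order 2: 1/13 normal; order 3: 1/1 normal; order 4: 1/7 normal; order 6: 1/5 normal; order 8: 0/3 normal; order 12: 3/3 normal; order 24: 1/1 normal.
Total normal subgroups: 9.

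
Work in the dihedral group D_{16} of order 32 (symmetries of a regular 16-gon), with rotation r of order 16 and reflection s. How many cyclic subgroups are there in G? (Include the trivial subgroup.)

A cyclic subgroup of order d is generated by each of its φ(d) elements of order d, so the cyclic subgroups of order d number (#elements of order d)/φ(d).
Cyclic subgroups by order — order 1: 1; order 2: 17; order 4: 1; order 8: 1; order 16: 1.
Total: 21.

21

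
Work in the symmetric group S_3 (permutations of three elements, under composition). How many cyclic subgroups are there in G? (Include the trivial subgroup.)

Each element a generates a cyclic subgroup ⟨a⟩; distinct elements may generate the same one (a cyclic group of order d has φ(d) generators).
Cyclic subgroups by order — order 1: 1; order 2: 3; order 3: 1.
Total: 5.

5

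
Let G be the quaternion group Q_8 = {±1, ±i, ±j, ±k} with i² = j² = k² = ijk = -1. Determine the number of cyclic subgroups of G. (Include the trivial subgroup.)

5

A cyclic subgroup of order d is generated by each of its φ(d) elements of order d, so the cyclic subgroups of order d number (#elements of order d)/φ(d).
Cyclic subgroups by order — order 1: 1; order 2: 1; order 4: 3.
Total: 5.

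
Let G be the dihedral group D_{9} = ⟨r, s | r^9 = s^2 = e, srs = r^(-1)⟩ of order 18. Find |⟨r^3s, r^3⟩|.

6

|⟨r^3s⟩| = 2 and |⟨r^3⟩| = 3, so |H| is a multiple of lcm(2, 3) = 6 and divides |G| = 18.
Closing under the operation: H = {e, r^3, r^6, s, r^3s, r^6s}, so |H| = 6.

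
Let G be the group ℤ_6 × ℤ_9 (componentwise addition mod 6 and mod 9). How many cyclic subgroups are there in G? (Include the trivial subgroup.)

16

Group the elements of G by the cyclic subgroup they generate; each cyclic subgroup of order d accounts for φ(d) elements.
Cyclic subgroups by order — order 1: 1; order 2: 1; order 3: 4; order 6: 4; order 9: 3; order 18: 3.
Total: 16.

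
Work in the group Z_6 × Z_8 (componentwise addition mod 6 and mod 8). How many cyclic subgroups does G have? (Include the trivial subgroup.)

16

A cyclic subgroup of order d is generated by each of its φ(d) elements of order d, so the cyclic subgroups of order d number (#elements of order d)/φ(d).
Cyclic subgroups by order — order 1: 1; order 2: 3; order 3: 1; order 4: 2; order 6: 3; order 8: 2; order 12: 2; order 24: 2.
Total: 16.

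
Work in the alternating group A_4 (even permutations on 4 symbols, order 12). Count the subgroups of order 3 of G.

4

|G| = 12 and 3 | 12, so subgroups of order 3 are possible by Lagrange.
The subgroups of order 3 are: {e, (1 2 3), (1 3 2)}; {e, (1 2 4), (1 4 2)}; {e, (1 3 4), (1 4 3)}; {e, (2 3 4), (2 4 3)}.
So G has 4 subgroups of order 3.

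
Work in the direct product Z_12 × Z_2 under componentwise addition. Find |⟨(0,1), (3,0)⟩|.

|⟨(0,1)⟩| = 2 and |⟨(3,0)⟩| = 4, so |H| is a multiple of lcm(2, 4) = 4 and divides |G| = 24.
Closing under the operation: H = {(0,0), (0,1), (3,0), (3,1), (6,0), (6,1), (9,0), (9,1)}, so |H| = 8.

8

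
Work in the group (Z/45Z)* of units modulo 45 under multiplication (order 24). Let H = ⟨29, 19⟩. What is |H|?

|⟨29⟩| = 6 and |⟨19⟩| = 2, so |H| is a multiple of lcm(6, 2) = 6 and divides |G| = 24.
Closing under the operation: H = {1, 4, 11, 14, 16, 19, 26, 29, 31, 34, 41, 44}, so |H| = 12.

12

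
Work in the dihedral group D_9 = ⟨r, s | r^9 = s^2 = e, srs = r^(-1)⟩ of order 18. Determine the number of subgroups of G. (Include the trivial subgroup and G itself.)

16

|G| = 18, so by Lagrange every subgroup order divides 18. Divisors: 1, 2, 3, 6, 9, 18.
Subgroups by order — order 1: 1; order 2: 9; order 3: 1; order 6: 3; order 9: 1; order 18: 1.
Total: 1 + 9 + 1 + 3 + 1 + 1 = 16.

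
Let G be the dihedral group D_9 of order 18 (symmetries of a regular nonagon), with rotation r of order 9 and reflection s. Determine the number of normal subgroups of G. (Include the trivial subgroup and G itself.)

G has 16 subgroups. Checking conjugation-invariance by order — order 1: 1/1 normal; order 2: 0/9 normal; order 3: 1/1 normal; order 6: 0/3 normal; order 9: 1/1 normal; order 18: 1/1 normal.
Total normal subgroups: 4.

4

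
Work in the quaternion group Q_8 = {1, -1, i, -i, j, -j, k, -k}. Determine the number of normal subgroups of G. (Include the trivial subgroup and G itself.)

G has 6 subgroups. Checking conjugation-invariance by order — order 1: 1/1 normal; order 2: 1/1 normal; order 4: 3/3 normal; order 8: 1/1 normal.
Total normal subgroups: 6.

6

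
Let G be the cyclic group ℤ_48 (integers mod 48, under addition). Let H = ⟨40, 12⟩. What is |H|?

|⟨40⟩| = 6 and |⟨12⟩| = 4, so |H| is a multiple of lcm(6, 4) = 12 and divides |G| = 48.
Closing under the operation: H = {0, 4, 8, 12, 16, 20, 24, 28, 32, 36, 40, 44}, so |H| = 12.

12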